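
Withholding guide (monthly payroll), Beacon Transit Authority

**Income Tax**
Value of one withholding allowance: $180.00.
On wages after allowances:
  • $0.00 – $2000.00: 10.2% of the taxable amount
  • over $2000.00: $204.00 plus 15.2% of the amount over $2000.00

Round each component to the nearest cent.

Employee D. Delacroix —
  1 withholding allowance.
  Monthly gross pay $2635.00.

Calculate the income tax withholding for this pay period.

Income Tax: taxable = $2635.00 − 1×$180.00 = $2455.00
  $204.00 + 15.2% × ($2455.00 − $2000.00) = $204.00 + 15.2% × $455.00 = $273.16

$273.16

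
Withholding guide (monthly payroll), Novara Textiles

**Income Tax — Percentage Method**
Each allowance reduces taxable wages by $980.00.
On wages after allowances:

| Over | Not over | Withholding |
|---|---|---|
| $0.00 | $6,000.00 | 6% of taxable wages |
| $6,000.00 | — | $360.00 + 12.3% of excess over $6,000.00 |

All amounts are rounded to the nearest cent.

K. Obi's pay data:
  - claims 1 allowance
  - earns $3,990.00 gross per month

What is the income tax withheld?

$180.60

Income Tax: taxable = $3,990.00 − 1×$980.00 = $3,010.00
  6% × $3,010.00 = $180.60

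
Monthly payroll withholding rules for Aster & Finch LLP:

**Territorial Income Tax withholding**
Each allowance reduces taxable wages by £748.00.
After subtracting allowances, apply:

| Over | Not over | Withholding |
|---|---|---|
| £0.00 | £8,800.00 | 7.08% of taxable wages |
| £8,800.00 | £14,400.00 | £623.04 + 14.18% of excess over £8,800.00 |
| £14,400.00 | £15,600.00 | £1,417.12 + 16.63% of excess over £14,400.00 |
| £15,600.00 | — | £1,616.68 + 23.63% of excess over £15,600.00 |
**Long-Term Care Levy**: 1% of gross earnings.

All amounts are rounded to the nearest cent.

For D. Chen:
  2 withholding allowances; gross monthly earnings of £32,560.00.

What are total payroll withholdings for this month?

Territorial Income Tax: taxable = £32,560.00 − 2×£748.00 = £31,064.00
  £1,616.68 + 23.63% × (£31,064.00 − £15,600.00) = £1,616.68 + 23.63% × £15,464.00 = £5,270.82
Long-Term Care Levy: 1% × £32,560.00 = £325.60
Total: £5,270.82 + £325.60 = £5,596.42

£5,596.42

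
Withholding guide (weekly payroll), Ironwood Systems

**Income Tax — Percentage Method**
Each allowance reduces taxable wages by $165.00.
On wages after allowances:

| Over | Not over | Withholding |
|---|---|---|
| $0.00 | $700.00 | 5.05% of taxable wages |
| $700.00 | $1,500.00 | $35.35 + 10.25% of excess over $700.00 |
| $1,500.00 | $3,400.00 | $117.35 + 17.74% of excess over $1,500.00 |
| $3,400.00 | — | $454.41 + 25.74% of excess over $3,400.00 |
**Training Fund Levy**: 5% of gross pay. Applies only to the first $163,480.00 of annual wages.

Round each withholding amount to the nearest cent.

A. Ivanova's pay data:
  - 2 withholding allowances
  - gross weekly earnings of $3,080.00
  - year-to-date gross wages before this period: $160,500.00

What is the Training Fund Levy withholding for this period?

Training Fund Levy: cap $163,480.00 − YTD $160,500.00 = $2,980.00 subject; 5% × $2,980.00 = $149.00

$149.00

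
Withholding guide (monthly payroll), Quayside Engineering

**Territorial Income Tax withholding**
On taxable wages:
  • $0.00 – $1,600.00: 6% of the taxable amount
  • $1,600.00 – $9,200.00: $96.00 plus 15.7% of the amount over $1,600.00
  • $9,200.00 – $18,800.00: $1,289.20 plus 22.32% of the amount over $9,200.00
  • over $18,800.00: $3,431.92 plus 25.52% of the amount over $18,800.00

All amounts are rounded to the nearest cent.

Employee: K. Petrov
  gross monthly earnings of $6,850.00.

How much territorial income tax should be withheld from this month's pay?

Territorial Income Tax: taxable = $6,850.00
  $96.00 + 15.7% × ($6,850.00 − $1,600.00) = $96.00 + 15.7% × $5,250.00 = $920.25

$920.25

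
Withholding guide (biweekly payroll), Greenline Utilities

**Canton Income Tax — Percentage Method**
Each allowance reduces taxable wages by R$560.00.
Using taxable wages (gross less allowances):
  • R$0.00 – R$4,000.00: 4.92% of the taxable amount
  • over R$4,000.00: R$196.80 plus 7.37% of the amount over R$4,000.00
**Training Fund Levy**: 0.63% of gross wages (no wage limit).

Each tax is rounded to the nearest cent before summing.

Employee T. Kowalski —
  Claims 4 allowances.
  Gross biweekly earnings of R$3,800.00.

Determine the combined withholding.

Canton Income Tax: taxable = R$3,800.00 − 4×R$560.00 = R$1,560.00
  4.92% × R$1,560.00 = R$76.75
Training Fund Levy: 0.63% × R$3,800.00 = R$23.94
Total: R$76.75 + R$23.94 = R$100.69

R$100.69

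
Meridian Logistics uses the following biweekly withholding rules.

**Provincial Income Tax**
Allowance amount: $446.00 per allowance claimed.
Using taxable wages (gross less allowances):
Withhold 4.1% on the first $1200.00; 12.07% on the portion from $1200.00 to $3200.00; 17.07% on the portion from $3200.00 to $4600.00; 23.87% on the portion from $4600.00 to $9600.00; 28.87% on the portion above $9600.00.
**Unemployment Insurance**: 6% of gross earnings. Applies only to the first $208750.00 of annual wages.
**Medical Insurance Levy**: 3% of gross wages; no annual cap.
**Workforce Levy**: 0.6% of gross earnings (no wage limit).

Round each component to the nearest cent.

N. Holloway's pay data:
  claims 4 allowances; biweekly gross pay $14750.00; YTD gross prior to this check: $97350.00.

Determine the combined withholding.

Provincial Income Tax: taxable = $14750.00 − 4×$446.00 = $12966.00
  $1723.08 + 28.87% × ($12966.00 − $9600.00) = $1723.08 + 28.87% × $3366.00 = $2694.84
Unemployment Insurance: 6% × $14750.00 = $885.00
Medical Insurance Levy: 3% × $14750.00 = $442.50
Workforce Levy: 0.6% × $14750.00 = $88.50
Total: $2694.84 + $885.00 + $442.50 + $88.50 = $4110.84

$4110.84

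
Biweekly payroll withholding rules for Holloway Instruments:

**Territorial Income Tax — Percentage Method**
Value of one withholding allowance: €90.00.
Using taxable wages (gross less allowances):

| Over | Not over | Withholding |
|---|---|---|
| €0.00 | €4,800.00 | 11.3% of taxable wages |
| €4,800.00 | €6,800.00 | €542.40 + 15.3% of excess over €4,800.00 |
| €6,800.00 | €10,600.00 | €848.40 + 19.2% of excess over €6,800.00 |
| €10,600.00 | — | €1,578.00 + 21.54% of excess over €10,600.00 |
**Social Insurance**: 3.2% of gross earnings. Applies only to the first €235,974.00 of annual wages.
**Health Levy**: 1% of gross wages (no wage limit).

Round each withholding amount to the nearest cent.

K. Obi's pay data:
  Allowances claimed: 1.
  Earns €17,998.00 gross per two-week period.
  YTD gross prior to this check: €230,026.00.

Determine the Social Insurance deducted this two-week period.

Social Insurance: cap €235,974.00 − YTD €230,026.00 = €5,948.00 subject; 3.2% × €5,948.00 = €190.34

€190.34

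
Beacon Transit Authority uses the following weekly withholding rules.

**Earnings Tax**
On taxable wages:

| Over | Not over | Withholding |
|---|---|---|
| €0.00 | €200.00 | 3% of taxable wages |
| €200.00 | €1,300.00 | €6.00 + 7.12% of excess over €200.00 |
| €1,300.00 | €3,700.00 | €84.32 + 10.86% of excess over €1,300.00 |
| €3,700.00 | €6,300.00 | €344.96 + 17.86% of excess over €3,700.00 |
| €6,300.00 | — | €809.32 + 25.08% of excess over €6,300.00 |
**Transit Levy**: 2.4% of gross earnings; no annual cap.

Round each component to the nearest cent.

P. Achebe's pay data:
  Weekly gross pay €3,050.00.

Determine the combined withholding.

€347.57

Earnings Tax: taxable = €3,050.00
  €84.32 + 10.86% × (€3,050.00 − €1,300.00) = €84.32 + 10.86% × €1,750.00 = €274.37
Transit Levy: 2.4% × €3,050.00 = €73.20
Total: €274.37 + €73.20 = €347.57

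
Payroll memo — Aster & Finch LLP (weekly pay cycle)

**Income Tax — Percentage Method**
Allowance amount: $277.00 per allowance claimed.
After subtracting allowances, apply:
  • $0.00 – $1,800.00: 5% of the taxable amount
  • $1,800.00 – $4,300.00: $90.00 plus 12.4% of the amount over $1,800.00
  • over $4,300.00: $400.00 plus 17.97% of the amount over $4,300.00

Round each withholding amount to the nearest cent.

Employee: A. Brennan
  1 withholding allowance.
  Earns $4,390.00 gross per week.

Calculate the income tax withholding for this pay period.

$376.81

Income Tax: taxable = $4,390.00 − 1×$277.00 = $4,113.00
  $90.00 + 12.4% × ($4,113.00 − $1,800.00) = $90.00 + 12.4% × $2,313.00 = $376.81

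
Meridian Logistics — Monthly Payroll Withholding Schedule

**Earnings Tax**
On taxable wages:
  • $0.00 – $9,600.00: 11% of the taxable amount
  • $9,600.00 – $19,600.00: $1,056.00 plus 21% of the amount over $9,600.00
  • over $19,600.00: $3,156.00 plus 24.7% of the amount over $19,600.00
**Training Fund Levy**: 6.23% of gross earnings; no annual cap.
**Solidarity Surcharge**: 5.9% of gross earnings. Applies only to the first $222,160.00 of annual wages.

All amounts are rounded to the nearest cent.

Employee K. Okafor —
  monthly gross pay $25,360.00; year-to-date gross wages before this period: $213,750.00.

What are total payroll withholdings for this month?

$6,654.84

Earnings Tax: taxable = $25,360.00
  $3,156.00 + 24.7% × ($25,360.00 − $19,600.00) = $3,156.00 + 24.7% × $5,760.00 = $4,578.72
Training Fund Levy: 6.23% × $25,360.00 = $1,579.93
Solidarity Surcharge: cap $222,160.00 − YTD $213,750.00 = $8,410.00 subject; 5.9% × $8,410.00 = $496.19
Total: $4,578.72 + $1,579.93 + $496.19 = $6,654.84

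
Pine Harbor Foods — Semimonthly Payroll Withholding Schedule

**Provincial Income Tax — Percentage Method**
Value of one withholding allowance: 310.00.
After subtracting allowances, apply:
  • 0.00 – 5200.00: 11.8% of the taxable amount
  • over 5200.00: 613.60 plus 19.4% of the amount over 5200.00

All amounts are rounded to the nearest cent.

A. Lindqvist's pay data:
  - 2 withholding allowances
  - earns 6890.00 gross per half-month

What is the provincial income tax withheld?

821.18

Provincial Income Tax: taxable = 6890.00 − 2×310.00 = 6270.00
  613.60 + 19.4% × (6270.00 − 5200.00) = 613.60 + 19.4% × 1070.00 = 821.18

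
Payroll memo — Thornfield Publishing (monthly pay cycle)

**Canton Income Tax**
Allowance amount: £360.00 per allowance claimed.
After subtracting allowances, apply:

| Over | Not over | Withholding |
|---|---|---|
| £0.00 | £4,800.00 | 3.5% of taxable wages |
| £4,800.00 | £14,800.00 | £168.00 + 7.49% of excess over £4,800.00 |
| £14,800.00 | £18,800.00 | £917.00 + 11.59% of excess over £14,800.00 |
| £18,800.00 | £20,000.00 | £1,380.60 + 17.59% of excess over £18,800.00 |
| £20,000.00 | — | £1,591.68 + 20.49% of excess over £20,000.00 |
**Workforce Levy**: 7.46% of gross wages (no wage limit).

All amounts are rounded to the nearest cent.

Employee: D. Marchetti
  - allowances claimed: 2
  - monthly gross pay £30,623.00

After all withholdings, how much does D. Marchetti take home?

Canton Income Tax: taxable = £30,623.00 − 2×£360.00 = £29,903.00
  £1,591.68 + 20.49% × (£29,903.00 − £20,000.00) = £1,591.68 + 20.49% × £9,903.00 = £3,620.80
Workforce Levy: 7.46% × £30,623.00 = £2,284.48
Total withheld: £3,620.80 + £2,284.48 = £5,905.28
Net pay: £30,623.00 − £5,905.28 = £24,717.72

£24,717.72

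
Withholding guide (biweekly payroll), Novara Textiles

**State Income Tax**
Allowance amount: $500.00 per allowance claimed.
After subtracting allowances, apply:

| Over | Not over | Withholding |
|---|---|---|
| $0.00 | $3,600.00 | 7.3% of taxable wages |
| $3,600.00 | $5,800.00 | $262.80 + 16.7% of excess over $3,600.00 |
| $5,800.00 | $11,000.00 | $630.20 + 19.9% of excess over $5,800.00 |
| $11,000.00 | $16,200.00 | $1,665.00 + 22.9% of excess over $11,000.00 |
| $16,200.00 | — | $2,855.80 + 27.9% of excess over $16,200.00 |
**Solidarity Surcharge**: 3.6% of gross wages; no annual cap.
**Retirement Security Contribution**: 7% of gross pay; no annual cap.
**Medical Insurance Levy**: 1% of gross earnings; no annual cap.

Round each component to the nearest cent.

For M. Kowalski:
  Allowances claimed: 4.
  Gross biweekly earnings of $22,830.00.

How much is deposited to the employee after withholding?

$16,034.15

State Income Tax: taxable = $22,830.00 − 4×$500.00 = $20,830.00
  $2,855.80 + 27.9% × ($20,830.00 − $16,200.00) = $2,855.80 + 27.9% × $4,630.00 = $4,147.57
Solidarity Surcharge: 3.6% × $22,830.00 = $821.88
Retirement Security Contribution: 7% × $22,830.00 = $1,598.10
Medical Insurance Levy: 1% × $22,830.00 = $228.30
Total withheld: $4,147.57 + $821.88 + $1,598.10 + $228.30 = $6,795.85
Net pay: $22,830.00 − $6,795.85 = $16,034.15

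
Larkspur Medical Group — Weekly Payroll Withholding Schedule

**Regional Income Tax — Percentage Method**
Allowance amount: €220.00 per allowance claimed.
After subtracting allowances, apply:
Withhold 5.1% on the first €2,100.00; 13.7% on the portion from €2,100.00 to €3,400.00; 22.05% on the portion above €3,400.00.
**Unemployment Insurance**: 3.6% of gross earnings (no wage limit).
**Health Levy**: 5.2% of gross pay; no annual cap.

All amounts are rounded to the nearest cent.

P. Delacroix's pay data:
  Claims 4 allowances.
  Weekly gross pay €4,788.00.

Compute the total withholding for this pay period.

Regional Income Tax: taxable = €4,788.00 − 4×€220.00 = €3,908.00
  €285.20 + 22.05% × (€3,908.00 − €3,400.00) = €285.20 + 22.05% × €508.00 = €397.21
Unemployment Insurance: 3.6% × €4,788.00 = €172.37
Health Levy: 5.2% × €4,788.00 = €248.98
Total: €397.21 + €172.37 + €248.98 = €818.56

€818.56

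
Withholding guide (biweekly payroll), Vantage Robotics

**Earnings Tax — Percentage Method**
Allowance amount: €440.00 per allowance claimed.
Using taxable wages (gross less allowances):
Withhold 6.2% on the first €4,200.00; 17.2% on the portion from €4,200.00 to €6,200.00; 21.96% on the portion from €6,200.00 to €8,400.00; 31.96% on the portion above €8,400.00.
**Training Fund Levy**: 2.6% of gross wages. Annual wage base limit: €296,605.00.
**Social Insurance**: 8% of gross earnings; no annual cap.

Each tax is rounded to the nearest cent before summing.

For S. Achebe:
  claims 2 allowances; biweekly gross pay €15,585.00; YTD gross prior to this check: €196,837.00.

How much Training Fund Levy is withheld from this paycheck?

€405.21

Training Fund Levy: 2.6% × €15,585.00 = €405.21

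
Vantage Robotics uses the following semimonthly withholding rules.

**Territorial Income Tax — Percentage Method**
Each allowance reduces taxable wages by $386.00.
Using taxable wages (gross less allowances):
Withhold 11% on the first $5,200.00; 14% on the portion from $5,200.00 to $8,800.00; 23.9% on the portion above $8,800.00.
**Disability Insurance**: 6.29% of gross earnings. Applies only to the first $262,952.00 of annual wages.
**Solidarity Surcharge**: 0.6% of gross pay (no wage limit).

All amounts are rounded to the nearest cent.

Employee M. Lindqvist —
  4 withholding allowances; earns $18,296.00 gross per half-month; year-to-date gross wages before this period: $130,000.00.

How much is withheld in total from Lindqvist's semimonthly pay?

$4,237.13

Territorial Income Tax: taxable = $18,296.00 − 4×$386.00 = $16,752.00
  $1,076.00 + 23.9% × ($16,752.00 − $8,800.00) = $1,076.00 + 23.9% × $7,952.00 = $2,976.53
Disability Insurance: 6.29% × $18,296.00 = $1,150.82
Solidarity Surcharge: 0.6% × $18,296.00 = $109.78
Total: $2,976.53 + $1,150.82 + $109.78 = $4,237.13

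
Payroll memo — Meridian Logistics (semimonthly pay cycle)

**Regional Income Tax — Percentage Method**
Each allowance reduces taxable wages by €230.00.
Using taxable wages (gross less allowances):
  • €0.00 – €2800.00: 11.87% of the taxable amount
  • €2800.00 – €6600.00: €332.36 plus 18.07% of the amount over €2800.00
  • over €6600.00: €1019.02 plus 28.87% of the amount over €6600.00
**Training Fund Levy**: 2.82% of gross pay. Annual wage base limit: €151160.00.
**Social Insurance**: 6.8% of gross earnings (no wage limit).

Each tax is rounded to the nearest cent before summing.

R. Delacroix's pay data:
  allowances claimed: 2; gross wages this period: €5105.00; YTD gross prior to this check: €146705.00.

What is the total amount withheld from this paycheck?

Regional Income Tax: taxable = €5105.00 − 2×€230.00 = €4645.00
  €332.36 + 18.07% × (€4645.00 − €2800.00) = €332.36 + 18.07% × €1845.00 = €665.75
Training Fund Levy: cap €151160.00 − YTD €146705.00 = €4455.00 subject; 2.82% × €4455.00 = €125.63
Social Insurance: 6.8% × €5105.00 = €347.14
Total: €665.75 + €125.63 + €347.14 = €1138.52

€1138.52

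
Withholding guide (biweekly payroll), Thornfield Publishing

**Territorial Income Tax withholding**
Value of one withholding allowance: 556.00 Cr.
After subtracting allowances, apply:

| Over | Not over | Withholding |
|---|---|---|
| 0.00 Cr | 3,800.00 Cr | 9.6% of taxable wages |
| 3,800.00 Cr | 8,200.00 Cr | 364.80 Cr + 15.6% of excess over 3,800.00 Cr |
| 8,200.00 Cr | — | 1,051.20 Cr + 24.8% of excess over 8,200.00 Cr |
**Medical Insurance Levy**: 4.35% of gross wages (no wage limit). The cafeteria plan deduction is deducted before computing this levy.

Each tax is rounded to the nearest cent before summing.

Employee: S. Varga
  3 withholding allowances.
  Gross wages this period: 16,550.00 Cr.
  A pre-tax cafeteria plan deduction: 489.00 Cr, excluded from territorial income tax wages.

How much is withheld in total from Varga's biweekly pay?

Territorial Income Tax: taxable = 16,550.00 Cr − 489.00 Cr − 3×556.00 Cr = 14,393.00 Cr
  1,051.20 Cr + 24.8% × (14,393.00 Cr − 8,200.00 Cr) = 1,051.20 Cr + 24.8% × 6,193.00 Cr = 2,587.06 Cr
Medical Insurance Levy: 4.35% × 16,061.00 Cr = 698.65 Cr
Total: 2,587.06 Cr + 698.65 Cr = 3,285.71 Cr

3,285.71 Cr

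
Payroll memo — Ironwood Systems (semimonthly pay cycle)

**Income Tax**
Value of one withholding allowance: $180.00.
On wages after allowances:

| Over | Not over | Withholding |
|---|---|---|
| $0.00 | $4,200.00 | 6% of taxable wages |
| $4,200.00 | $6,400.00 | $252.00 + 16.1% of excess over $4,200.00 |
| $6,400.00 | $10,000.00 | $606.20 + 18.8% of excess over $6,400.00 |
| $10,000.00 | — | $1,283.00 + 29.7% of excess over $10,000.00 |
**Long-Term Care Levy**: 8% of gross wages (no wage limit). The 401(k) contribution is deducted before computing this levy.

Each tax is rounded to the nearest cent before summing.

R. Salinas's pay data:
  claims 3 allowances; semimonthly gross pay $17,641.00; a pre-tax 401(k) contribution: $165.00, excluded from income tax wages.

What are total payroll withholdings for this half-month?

Income Tax: taxable = $17,641.00 − $165.00 − 3×$180.00 = $16,936.00
  $1,283.00 + 29.7% × ($16,936.00 − $10,000.00) = $1,283.00 + 29.7% × $6,936.00 = $3,342.99
Long-Term Care Levy: 8% × $17,476.00 = $1,398.08
Total: $3,342.99 + $1,398.08 = $4,741.07

$4,741.07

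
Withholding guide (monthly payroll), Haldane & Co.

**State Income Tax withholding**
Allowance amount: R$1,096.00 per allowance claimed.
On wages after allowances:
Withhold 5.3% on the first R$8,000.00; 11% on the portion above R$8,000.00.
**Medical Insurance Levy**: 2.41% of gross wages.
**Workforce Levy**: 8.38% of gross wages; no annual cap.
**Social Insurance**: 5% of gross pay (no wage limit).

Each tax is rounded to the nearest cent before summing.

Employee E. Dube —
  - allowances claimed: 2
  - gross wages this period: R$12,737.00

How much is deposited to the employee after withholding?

R$10,021.88

State Income Tax: taxable = R$12,737.00 − 2×R$1,096.00 = R$10,545.00
  R$424.00 + 11% × (R$10,545.00 − R$8,000.00) = R$424.00 + 11% × R$2,545.00 = R$703.95
Medical Insurance Levy: 2.41% × R$12,737.00 = R$306.96
Workforce Levy: 8.38% × R$12,737.00 = R$1,067.36
Social Insurance: 5% × R$12,737.00 = R$636.85
Total withheld: R$703.95 + R$306.96 + R$1,067.36 + R$636.85 = R$2,715.12
Net pay: R$12,737.00 − R$2,715.12 = R$10,021.88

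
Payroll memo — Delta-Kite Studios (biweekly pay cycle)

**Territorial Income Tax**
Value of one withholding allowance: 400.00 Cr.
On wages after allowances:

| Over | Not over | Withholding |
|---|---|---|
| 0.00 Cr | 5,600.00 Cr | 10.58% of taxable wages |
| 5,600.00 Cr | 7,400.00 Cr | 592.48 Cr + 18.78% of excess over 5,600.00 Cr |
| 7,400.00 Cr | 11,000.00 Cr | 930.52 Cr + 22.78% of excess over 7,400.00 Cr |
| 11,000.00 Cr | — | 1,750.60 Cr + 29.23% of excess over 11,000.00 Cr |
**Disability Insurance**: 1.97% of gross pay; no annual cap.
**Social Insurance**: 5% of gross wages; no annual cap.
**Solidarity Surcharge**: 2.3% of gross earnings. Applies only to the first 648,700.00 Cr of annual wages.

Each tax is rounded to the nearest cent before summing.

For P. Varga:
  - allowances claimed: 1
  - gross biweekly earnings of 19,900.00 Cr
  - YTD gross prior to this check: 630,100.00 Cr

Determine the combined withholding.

6,049.98 Cr

Territorial Income Tax: taxable = 19,900.00 Cr − 1×400.00 Cr = 19,500.00 Cr
  1,750.60 Cr + 29.23% × (19,500.00 Cr − 11,000.00 Cr) = 1,750.60 Cr + 29.23% × 8,500.00 Cr = 4,235.15 Cr
Disability Insurance: 1.97% × 19,900.00 Cr = 392.03 Cr
Social Insurance: 5% × 19,900.00 Cr = 995.00 Cr
Solidarity Surcharge: cap 648,700.00 Cr − YTD 630,100.00 Cr = 18,600.00 Cr subject; 2.3% × 18,600.00 Cr = 427.80 Cr
Total: 4,235.15 Cr + 392.03 Cr + 995.00 Cr + 427.80 Cr = 6,049.98 Cr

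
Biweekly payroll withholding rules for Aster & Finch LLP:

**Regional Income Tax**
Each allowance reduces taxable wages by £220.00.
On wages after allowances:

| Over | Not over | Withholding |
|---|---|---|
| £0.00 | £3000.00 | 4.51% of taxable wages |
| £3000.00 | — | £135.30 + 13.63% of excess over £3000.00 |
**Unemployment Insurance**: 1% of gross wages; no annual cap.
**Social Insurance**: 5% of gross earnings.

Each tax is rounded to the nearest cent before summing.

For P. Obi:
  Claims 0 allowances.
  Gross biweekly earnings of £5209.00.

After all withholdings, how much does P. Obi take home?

£4460.07

Regional Income Tax: taxable = £5209.00
  £135.30 + 13.63% × (£5209.00 − £3000.00) = £135.30 + 13.63% × £2209.00 = £436.39
Unemployment Insurance: 1% × £5209.00 = £52.09
Social Insurance: 5% × £5209.00 = £260.45
Total withheld: £436.39 + £52.09 + £260.45 = £748.93
Net pay: £5209.00 − £748.93 = £4460.07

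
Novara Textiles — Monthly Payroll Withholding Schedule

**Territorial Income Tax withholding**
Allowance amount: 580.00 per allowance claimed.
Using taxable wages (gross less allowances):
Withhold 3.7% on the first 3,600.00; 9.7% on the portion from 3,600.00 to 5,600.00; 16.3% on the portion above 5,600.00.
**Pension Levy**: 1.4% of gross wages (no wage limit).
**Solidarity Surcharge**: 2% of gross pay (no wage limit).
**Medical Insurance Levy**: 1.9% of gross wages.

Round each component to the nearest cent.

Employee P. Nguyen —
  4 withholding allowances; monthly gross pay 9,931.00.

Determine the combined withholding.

1,181.33

Territorial Income Tax: taxable = 9,931.00 − 4×580.00 = 7,611.00
  327.20 + 16.3% × (7,611.00 − 5,600.00) = 327.20 + 16.3% × 2,011.00 = 654.99
Pension Levy: 1.4% × 9,931.00 = 139.03
Solidarity Surcharge: 2% × 9,931.00 = 198.62
Medical Insurance Levy: 1.9% × 9,931.00 = 188.69
Total: 654.99 + 139.03 + 198.62 + 188.69 = 1,181.33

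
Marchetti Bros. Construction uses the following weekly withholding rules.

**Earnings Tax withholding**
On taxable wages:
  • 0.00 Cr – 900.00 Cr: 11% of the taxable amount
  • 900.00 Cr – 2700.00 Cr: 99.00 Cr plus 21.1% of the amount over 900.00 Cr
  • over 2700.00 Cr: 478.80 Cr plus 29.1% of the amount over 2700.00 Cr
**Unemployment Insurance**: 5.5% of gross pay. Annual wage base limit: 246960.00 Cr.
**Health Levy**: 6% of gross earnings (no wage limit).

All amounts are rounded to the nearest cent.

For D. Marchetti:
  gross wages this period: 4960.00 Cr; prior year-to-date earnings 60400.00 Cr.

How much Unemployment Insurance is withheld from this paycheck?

272.80 Cr

Unemployment Insurance: 5.5% × 4960.00 Cr = 272.80 Cr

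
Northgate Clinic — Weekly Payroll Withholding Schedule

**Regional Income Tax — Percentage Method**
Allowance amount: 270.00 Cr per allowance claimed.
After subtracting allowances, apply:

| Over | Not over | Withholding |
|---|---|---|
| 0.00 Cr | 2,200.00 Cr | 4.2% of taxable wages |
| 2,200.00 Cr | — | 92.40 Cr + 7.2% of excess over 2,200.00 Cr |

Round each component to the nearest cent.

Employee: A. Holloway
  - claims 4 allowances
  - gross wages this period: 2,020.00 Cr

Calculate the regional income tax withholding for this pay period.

Regional Income Tax: taxable = 2,020.00 Cr − 4×270.00 Cr = 940.00 Cr
  4.2% × 940.00 Cr = 39.48 Cr

39.48 Cr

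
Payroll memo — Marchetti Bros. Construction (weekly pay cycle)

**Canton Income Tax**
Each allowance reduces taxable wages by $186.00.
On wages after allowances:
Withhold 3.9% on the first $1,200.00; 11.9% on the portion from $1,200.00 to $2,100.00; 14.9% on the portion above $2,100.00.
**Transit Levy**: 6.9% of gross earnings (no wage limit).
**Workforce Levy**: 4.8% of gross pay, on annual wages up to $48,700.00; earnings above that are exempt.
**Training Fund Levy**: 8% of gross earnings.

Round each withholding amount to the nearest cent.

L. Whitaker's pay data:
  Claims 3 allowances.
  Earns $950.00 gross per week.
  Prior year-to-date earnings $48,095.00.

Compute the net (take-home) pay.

Canton Income Tax: taxable = $950.00 − 3×$186.00 = $392.00
  3.9% × $392.00 = $15.29
Transit Levy: 6.9% × $950.00 = $65.55
Workforce Levy: cap $48,700.00 − YTD $48,095.00 = $605.00 subject; 4.8% × $605.00 = $29.04
Training Fund Levy: 8% × $950.00 = $76.00
Total withheld: $15.29 + $65.55 + $29.04 + $76.00 = $185.88
Net pay: $950.00 − $185.88 = $764.12

$764.12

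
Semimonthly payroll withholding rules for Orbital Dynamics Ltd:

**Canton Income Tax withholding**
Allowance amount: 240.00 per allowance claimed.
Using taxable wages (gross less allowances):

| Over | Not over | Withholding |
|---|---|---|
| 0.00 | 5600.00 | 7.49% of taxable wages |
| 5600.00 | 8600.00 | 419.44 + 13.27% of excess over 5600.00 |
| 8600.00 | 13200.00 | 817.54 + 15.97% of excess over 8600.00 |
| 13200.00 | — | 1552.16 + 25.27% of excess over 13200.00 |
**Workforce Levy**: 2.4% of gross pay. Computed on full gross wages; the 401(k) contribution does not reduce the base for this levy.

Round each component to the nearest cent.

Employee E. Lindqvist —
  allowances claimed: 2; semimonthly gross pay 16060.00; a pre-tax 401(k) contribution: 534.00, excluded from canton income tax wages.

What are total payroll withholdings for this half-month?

Canton Income Tax: taxable = 16060.00 − 534.00 − 2×240.00 = 15046.00
  1552.16 + 25.27% × (15046.00 − 13200.00) = 1552.16 + 25.27% × 1846.00 = 2018.64
Workforce Levy: 2.4% × 16060.00 = 385.44
Total: 2018.64 + 385.44 = 2404.08

2404.08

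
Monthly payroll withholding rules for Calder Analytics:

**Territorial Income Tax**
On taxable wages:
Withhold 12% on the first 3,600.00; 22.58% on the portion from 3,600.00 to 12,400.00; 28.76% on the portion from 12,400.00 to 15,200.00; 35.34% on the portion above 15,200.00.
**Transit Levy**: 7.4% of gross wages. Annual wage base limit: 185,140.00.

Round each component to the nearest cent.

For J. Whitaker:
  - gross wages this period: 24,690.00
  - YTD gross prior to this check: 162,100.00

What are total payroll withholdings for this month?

8,283.05

Territorial Income Tax: taxable = 24,690.00
  3,224.32 + 35.34% × (24,690.00 − 15,200.00) = 3,224.32 + 35.34% × 9,490.00 = 6,578.09
Transit Levy: cap 185,140.00 − YTD 162,100.00 = 23,040.00 subject; 7.4% × 23,040.00 = 1,704.96
Total: 6,578.09 + 1,704.96 = 8,283.05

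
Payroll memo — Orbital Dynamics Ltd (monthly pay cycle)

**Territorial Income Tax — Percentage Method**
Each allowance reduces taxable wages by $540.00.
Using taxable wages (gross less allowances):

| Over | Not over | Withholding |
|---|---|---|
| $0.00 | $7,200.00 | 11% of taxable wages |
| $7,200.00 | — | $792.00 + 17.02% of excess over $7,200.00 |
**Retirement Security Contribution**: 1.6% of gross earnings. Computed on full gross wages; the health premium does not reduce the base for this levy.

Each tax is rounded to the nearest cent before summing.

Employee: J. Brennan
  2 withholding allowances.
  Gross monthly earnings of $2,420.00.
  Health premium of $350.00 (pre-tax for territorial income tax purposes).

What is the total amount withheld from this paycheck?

Territorial Income Tax: taxable = $2,420.00 − $350.00 − 2×$540.00 = $990.00
  11% × $990.00 = $108.90
Retirement Security Contribution: 1.6% × $2,420.00 = $38.72
Total: $108.90 + $38.72 = $147.62

$147.62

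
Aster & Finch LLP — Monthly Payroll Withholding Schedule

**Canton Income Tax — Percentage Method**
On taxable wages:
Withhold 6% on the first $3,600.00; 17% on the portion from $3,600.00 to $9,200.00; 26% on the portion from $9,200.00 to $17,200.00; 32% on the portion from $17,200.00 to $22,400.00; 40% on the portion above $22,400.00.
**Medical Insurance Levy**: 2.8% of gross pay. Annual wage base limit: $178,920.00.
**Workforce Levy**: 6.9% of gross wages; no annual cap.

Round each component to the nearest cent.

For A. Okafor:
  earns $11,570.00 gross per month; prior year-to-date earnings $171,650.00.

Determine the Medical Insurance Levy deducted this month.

$203.56

Medical Insurance Levy: cap $178,920.00 − YTD $171,650.00 = $7,270.00 subject; 2.8% × $7,270.00 = $203.56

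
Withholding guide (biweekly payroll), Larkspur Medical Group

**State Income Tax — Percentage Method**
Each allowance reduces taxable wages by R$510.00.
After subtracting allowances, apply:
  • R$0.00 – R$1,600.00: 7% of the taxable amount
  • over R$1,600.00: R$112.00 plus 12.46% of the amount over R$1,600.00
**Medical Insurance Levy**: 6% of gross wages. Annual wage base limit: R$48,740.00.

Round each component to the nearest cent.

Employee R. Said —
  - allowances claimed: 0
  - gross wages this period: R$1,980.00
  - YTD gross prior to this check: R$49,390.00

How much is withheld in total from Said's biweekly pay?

R$159.35

State Income Tax: taxable = R$1,980.00
  R$112.00 + 12.46% × (R$1,980.00 − R$1,600.00) = R$112.00 + 12.46% × R$380.00 = R$159.35
Medical Insurance Levy: YTD R$49,390.00 ≥ cap R$48,740.00 → R$0.00
Total: R$159.35 + R$0.00 = R$159.35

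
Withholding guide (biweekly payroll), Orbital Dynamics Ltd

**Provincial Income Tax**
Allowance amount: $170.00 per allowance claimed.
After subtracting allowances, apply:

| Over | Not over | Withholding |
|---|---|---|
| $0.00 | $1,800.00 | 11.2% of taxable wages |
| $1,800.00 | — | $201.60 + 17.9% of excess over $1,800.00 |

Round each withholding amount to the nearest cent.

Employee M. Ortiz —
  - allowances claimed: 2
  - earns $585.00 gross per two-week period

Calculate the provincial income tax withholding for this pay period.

Provincial Income Tax: taxable = $585.00 − 2×$170.00 = $245.00
  11.2% × $245.00 = $27.44

$27.44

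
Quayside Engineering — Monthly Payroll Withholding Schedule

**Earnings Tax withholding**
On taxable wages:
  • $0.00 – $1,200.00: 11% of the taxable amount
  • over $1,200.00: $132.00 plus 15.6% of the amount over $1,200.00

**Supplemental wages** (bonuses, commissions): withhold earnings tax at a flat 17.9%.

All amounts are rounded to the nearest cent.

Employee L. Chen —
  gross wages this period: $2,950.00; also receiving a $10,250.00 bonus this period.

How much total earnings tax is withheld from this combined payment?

Earnings Tax: taxable = $2,950.00
  $132.00 + 15.6% × ($2,950.00 − $1,200.00) = $132.00 + 15.6% × $1,750.00 = $405.00
Supplemental (17.9% flat on bonus): 17.9% × $10,250.00 = $1,834.75
Total earnings tax: $405.00 + $1,834.75 = $2,239.75

$2,239.75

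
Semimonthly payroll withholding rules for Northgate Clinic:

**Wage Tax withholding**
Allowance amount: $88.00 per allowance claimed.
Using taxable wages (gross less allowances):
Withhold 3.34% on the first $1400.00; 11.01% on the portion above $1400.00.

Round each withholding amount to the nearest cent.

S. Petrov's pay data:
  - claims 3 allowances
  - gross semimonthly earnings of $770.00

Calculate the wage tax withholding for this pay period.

$16.90

Wage Tax: taxable = $770.00 − 3×$88.00 = $506.00
  3.34% × $506.00 = $16.90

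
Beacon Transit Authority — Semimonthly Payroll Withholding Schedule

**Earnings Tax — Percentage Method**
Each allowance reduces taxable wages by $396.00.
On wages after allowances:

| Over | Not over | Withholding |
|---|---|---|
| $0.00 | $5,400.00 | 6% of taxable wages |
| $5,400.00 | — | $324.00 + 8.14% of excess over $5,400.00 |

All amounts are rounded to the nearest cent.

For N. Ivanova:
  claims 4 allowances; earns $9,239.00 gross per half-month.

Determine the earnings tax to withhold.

Earnings Tax: taxable = $9,239.00 − 4×$396.00 = $7,655.00
  $324.00 + 8.14% × ($7,655.00 − $5,400.00) = $324.00 + 8.14% × $2,255.00 = $507.56

$507.56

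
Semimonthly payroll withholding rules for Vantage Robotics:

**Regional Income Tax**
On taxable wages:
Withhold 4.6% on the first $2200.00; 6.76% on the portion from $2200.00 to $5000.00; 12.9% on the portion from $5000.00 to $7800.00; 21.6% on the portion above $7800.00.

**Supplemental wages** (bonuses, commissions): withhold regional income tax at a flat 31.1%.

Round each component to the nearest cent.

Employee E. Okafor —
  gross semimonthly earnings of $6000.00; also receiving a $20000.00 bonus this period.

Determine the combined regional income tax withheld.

$6639.48

Regional Income Tax: taxable = $6000.00
  $290.48 + 12.9% × ($6000.00 − $5000.00) = $290.48 + 12.9% × $1000.00 = $419.48
Supplemental (31.1% flat on bonus): 31.1% × $20000.00 = $6220.00
Total regional income tax: $419.48 + $6220.00 = $6639.48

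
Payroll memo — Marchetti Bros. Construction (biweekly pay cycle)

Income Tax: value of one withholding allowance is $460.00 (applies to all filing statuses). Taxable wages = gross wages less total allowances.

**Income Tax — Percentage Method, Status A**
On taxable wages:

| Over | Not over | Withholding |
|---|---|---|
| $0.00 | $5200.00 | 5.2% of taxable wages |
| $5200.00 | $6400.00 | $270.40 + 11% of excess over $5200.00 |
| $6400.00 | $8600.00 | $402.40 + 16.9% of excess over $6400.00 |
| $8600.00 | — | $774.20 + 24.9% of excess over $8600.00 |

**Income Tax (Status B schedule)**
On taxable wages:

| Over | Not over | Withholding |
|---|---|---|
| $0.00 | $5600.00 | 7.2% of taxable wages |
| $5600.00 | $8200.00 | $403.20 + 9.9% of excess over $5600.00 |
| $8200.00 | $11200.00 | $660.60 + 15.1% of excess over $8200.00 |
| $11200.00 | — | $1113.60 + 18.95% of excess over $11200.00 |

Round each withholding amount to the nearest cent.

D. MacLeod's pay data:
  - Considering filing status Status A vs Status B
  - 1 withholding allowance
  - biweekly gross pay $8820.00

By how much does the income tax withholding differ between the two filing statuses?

Income Tax (Status A): taxable = $8820.00 − 1×$460.00 = $8360.00
  $402.40 + 16.9% × ($8360.00 − $6400.00) = $402.40 + 16.9% × $1960.00 = $733.64
Income Tax (Status B): taxable = $8820.00 − 1×$460.00 = $8360.00
  $660.60 + 15.1% × ($8360.00 − $8200.00) = $660.60 + 15.1% × $160.00 = $684.76
Difference: |$733.64 − $684.76| = $48.88 (higher under Status A)

$48.88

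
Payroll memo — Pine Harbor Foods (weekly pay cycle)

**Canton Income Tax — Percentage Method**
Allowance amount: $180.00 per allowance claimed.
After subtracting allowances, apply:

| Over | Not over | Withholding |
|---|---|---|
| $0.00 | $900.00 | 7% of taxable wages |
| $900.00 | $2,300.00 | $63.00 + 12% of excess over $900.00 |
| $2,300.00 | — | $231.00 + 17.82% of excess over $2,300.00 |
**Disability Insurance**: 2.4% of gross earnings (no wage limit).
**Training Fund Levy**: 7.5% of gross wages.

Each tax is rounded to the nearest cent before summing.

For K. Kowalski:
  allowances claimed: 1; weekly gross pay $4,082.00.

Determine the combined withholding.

$920.60

Canton Income Tax: taxable = $4,082.00 − 1×$180.00 = $3,902.00
  $231.00 + 17.82% × ($3,902.00 − $2,300.00) = $231.00 + 17.82% × $1,602.00 = $516.48
Disability Insurance: 2.4% × $4,082.00 = $97.97
Training Fund Levy: 7.5% × $4,082.00 = $306.15
Total: $516.48 + $97.97 + $306.15 = $920.60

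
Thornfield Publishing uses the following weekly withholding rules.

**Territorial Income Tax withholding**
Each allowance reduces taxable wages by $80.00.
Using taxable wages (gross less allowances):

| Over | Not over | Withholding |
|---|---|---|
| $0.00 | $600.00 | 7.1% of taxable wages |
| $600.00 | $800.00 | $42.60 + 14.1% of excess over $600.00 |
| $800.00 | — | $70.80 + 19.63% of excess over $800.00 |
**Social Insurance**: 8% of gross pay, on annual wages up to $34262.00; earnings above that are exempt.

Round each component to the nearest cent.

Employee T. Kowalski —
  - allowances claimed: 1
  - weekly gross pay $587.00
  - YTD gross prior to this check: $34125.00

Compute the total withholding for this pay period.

$46.96

Territorial Income Tax: taxable = $587.00 − 1×$80.00 = $507.00
  7.1% × $507.00 = $36.00
Social Insurance: cap $34262.00 − YTD $34125.00 = $137.00 subject; 8% × $137.00 = $10.96
Total: $36.00 + $10.96 = $46.96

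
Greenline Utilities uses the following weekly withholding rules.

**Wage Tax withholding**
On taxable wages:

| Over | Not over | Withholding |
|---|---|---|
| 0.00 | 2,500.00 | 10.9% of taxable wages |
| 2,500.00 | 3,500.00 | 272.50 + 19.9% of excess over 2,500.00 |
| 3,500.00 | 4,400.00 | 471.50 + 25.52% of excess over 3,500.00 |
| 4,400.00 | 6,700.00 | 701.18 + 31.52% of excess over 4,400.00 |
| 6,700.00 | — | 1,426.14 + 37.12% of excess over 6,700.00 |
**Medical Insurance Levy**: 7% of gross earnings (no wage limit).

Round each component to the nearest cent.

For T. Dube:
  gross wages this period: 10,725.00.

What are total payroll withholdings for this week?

Wage Tax: taxable = 10,725.00
  1,426.14 + 37.12% × (10,725.00 − 6,700.00) = 1,426.14 + 37.12% × 4,025.00 = 2,920.22
Medical Insurance Levy: 7% × 10,725.00 = 750.75
Total: 2,920.22 + 750.75 = 3,670.97

3,670.97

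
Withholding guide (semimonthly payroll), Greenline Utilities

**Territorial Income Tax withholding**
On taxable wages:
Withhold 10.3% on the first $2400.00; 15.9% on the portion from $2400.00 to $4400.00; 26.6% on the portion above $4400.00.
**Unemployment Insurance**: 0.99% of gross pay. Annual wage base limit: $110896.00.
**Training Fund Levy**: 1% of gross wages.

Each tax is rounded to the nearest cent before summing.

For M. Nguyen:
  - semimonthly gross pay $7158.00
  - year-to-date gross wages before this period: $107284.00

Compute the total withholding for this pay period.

Territorial Income Tax: taxable = $7158.00
  $565.20 + 26.6% × ($7158.00 − $4400.00) = $565.20 + 26.6% × $2758.00 = $1298.83
Unemployment Insurance: cap $110896.00 − YTD $107284.00 = $3612.00 subject; 0.99% × $3612.00 = $35.76
Training Fund Levy: 1% × $7158.00 = $71.58
Total: $1298.83 + $35.76 + $71.58 = $1406.17

$1406.17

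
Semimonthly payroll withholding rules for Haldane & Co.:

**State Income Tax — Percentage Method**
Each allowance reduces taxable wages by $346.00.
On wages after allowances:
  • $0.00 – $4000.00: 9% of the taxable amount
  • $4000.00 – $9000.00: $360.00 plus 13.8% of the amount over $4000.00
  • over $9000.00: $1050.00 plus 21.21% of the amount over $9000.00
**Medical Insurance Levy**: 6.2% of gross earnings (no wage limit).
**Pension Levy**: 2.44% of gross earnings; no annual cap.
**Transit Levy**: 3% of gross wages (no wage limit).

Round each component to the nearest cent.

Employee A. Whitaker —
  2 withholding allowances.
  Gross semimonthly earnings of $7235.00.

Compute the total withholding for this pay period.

$1553.08

State Income Tax: taxable = $7235.00 − 2×$346.00 = $6543.00
  $360.00 + 13.8% × ($6543.00 − $4000.00) = $360.00 + 13.8% × $2543.00 = $710.93
Medical Insurance Levy: 6.2% × $7235.00 = $448.57
Pension Levy: 2.44% × $7235.00 = $176.53
Transit Levy: 3% × $7235.00 = $217.05
Total: $710.93 + $448.57 + $176.53 + $217.05 = $1553.08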